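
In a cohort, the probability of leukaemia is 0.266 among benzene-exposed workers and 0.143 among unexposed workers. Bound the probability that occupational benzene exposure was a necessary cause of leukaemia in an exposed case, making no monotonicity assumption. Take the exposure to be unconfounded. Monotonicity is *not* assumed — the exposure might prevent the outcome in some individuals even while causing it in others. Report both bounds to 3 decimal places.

0.462 ≤ PN ≤ 1.000

Let p₁ = 0.266, p₀ = 0.143.
Under exogeneity alone the bounds on PN are max{0,(p₁−p₀)/p₁} ≤ PN ≤ min{1,(1−p₀)/p₁}.
  lower = (p₁ − p₀)/p₁ = 0.123 / 0.266 ≈ 0.4624
  upper = min{1, (1 − p₀)/p₁} = 0.857 / 0.266 ≈ 3.2218 → capped at 1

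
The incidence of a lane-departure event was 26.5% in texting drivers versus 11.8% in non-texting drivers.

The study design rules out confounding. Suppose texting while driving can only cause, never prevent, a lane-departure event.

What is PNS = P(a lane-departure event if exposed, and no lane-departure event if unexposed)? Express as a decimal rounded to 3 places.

p₁ = 0.265, p₀ = 0.118.
Under exogeneity and monotonicity, PNS = p₁ − p₀.
PNS = 0.265 − 0.118 = 0.147

PNS ≈ 0.147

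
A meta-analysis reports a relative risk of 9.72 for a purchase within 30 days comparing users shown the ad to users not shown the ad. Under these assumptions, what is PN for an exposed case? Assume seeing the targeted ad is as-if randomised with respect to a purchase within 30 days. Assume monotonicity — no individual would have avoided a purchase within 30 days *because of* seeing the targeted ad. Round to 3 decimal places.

Under exogeneity and monotonicity, PN = (RR − 1) / RR = 1 − 1/RR.
PN = (9.72 − 1) / 9.72 = 8.72 / 9.72 ≈ 0.8971

PN ≈ 0.897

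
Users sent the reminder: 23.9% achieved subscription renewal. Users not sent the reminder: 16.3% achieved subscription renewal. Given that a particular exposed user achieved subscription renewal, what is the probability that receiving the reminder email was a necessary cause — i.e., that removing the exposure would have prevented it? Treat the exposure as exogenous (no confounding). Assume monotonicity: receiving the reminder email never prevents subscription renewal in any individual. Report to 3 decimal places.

p₁ = 0.239, p₀ = 0.163.
Under exogeneity and monotonicity, PN = (p₁ − p₀) / p₁.
PN = (0.239 − 0.163) / 0.239 = 0.076 / 0.239 ≈ 0.3180

PN ≈ 0.318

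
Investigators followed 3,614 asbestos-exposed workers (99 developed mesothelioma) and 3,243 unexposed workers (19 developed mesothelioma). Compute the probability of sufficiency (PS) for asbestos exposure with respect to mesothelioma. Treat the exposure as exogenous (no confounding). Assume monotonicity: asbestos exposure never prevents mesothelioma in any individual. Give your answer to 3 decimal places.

PS ≈ 0.022

p₁ = P(outcome | exposed) = 99/3614 = 0.027393
p₀ = P(outcome | unexposed) = 19/3243 = 0.0058588
Under exogeneity and monotonicity, PS = (p₁ − p₀) / (1 − p₀).
PS = (0.027393 − 0.0058588) / (1 − 0.0058588) = 0.021535 / 0.99414 ≈ 0.0217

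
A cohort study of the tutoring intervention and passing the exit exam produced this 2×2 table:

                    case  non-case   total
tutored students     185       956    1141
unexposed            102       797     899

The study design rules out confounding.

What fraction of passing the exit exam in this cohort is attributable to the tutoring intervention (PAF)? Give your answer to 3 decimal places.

PAF ≈ 0.194

p₁ = P(outcome | exposed) = 185/1141 = 0.16214
p₀ = P(outcome | unexposed) = 102/899 = 0.11346
Exposure prevalence π = 1141/2040 = 0.55931; overall risk P(Y=1) = 0.14069.
Under exogeneity, PAF = [P(Y=1) − p₀]/P(Y=1).
PAF = (0.14069 − 0.11346) / 0.14069 ≈ 0.1935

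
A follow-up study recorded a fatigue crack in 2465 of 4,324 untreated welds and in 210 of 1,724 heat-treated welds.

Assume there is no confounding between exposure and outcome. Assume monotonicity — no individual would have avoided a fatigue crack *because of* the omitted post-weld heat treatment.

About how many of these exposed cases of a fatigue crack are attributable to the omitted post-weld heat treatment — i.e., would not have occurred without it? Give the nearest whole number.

about 1938 cases

p₁ = P(outcome | exposed) = 2465/4324 = 0.57007
p₀ = P(outcome | unexposed) = 210/1724 = 0.12181
PN = (p₁ − p₀)/p₁ = (0.57007 − 0.12181) / 0.57007 ≈ 0.78633.
Attributable cases ≈ PN × (exposed cases) = 0.78633 × 2465 ≈ 1938.29.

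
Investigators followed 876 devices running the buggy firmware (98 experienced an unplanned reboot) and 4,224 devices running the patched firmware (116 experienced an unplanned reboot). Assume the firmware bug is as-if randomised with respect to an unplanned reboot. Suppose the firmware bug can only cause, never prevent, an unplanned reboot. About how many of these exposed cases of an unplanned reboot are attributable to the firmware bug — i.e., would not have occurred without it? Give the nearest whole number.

about 74 cases

p₁ = P(outcome | exposed) = 98/876 = 0.11187
p₀ = P(outcome | unexposed) = 116/4224 = 0.027462
PN = (p₁ − p₀)/p₁ = (0.11187 − 0.027462) / 0.11187 ≈ 0.75452.
Attributable cases ≈ PN × (exposed cases) = 0.75452 × 98 ≈ 73.94.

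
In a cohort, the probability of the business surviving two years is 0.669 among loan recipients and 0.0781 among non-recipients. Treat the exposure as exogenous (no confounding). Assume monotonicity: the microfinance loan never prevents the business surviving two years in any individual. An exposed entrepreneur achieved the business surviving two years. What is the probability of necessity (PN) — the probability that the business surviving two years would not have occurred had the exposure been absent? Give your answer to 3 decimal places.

Let p₁ = 0.669, p₀ = 0.0781.
Under exogeneity and monotonicity, PN = (p₁ − p₀) / p₁.
PN = (0.669 − 0.0781) / 0.669 = 0.5909 / 0.669 ≈ 0.8833

PN ≈ 0.883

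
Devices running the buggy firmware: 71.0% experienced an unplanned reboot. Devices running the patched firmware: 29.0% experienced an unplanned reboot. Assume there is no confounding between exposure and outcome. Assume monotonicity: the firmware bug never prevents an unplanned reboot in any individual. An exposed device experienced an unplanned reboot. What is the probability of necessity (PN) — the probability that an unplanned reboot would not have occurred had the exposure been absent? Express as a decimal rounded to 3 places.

p₁ = 0.71, p₀ = 0.29.
Under exogeneity and monotonicity, PN = (p₁ − p₀) / p₁.
PN = (0.71 − 0.29) / 0.71 = 0.42 / 0.71 ≈ 0.5915

PN ≈ 0.592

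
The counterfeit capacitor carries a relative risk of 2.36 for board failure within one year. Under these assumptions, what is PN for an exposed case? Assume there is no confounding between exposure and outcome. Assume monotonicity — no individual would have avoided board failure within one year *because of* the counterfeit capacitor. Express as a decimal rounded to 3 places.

PN ≈ 0.576

Under exogeneity and monotonicity, PN = (RR − 1) / RR = 1 − 1/RR.
PN = (2.36 − 1) / 2.36 = 1.36 / 2.36 ≈ 0.5763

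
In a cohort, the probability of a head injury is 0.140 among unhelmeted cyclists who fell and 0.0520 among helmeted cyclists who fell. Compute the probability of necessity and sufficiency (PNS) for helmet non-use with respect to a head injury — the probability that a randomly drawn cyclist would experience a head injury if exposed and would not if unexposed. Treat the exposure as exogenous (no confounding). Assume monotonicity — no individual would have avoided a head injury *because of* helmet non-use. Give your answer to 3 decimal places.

PNS ≈ 0.088

Let p₁ = 0.14, p₀ = 0.052.
Under exogeneity and monotonicity, PNS = p₁ − p₀.
PNS = 0.14 − 0.052 = 0.088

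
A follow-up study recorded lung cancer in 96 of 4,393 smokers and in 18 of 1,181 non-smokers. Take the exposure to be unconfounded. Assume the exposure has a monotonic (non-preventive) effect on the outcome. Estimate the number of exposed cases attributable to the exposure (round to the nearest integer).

about 29 cases

p₁ = P(outcome | exposed) = 96/4393 = 0.021853
p₀ = P(outcome | unexposed) = 18/1181 = 0.015241
PN = (p₁ − p₀)/p₁ = (0.021853 − 0.015241) / 0.021853 ≈ 0.30255.
Attributable cases ≈ PN × (exposed cases) = 0.30255 × 96 ≈ 29.04.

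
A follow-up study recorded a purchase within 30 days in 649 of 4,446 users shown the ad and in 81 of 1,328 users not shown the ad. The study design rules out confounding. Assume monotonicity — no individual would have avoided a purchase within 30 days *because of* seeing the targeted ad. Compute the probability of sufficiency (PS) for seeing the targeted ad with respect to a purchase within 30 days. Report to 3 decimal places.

p₁ = P(outcome | exposed) = 649/4446 = 0.14597
p₀ = P(outcome | unexposed) = 81/1328 = 0.060994
Under exogeneity and monotonicity, PS = (p₁ − p₀) / (1 − p₀).
PS = (0.14597 − 0.060994) / (1 − 0.060994) = 0.08498 / 0.93901 ≈ 0.0905

PS ≈ 0.090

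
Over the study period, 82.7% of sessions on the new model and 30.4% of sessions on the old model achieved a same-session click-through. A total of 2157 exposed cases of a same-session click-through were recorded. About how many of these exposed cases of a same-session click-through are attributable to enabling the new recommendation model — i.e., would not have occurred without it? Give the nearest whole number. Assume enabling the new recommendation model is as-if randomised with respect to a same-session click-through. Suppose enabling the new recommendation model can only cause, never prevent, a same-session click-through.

p₁ = 0.827, p₀ = 0.304.
PN = (p₁ − p₀)/p₁ = (0.827 − 0.304) / 0.827 ≈ 0.63241.
Attributable cases ≈ PN × (exposed cases) = 0.63241 × 2157 ≈ 1364.10.

about 1364 cases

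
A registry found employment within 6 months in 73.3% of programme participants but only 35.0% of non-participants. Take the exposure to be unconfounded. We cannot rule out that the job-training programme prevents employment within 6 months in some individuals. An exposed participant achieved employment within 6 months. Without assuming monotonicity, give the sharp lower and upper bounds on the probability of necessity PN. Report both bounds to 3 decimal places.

0.523 ≤ PN ≤ 0.887

p₁ = 0.733, p₀ = 0.35.
Under exogeneity alone the bounds on PN are max{0,(p₁−p₀)/p₁} ≤ PN ≤ min{1,(1−p₀)/p₁}.
  lower = (p₁ − p₀)/p₁ = 0.383 / 0.733 ≈ 0.5225
  upper = min{1, (1 − p₀)/p₁} = 0.65 / 0.733 ≈ 0.8868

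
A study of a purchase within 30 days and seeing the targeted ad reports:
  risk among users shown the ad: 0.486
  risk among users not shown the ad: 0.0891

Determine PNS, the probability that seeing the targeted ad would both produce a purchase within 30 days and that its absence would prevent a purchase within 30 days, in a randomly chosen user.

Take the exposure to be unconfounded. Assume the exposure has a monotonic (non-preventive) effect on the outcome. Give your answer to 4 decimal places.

PNS ≈ 0.3969

Let p₁ = 0.486, p₀ = 0.0891.
Under exogeneity and monotonicity, PNS = p₁ − p₀.
PNS = 0.486 − 0.0891 = 0.3969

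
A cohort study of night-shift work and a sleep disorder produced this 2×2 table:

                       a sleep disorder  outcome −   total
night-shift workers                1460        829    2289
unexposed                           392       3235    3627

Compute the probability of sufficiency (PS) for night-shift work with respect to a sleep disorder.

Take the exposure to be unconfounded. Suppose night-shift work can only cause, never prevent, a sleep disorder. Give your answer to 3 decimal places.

p₁ = P(outcome | exposed) = 1460/2289 = 0.63783
p₀ = P(outcome | unexposed) = 392/3627 = 0.10808
Under exogeneity and monotonicity, PS = (p₁ − p₀) / (1 − p₀).
PS = (0.63783 − 0.10808) / (1 − 0.10808) = 0.52975 / 0.89192 ≈ 0.5939

PS ≈ 0.594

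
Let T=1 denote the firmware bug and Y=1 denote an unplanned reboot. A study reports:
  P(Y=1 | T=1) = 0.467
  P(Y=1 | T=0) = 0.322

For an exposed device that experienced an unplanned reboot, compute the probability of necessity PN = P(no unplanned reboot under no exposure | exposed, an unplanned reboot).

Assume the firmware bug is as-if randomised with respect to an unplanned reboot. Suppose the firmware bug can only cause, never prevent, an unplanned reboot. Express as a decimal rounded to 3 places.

PN ≈ 0.310

Let p₁ = 0.467, p₀ = 0.322.
Under exogeneity and monotonicity, PN = (p₁ − p₀) / p₁.
PN = (0.467 − 0.322) / 0.467 = 0.145 / 0.467 ≈ 0.3105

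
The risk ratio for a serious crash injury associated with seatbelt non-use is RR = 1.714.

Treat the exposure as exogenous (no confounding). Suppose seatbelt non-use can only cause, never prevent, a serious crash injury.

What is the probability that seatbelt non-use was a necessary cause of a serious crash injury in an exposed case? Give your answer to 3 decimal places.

Under exogeneity and monotonicity, PN = (RR − 1) / RR = 1 − 1/RR.
PN = (1.714 − 1) / 1.714 = 0.714 / 1.714 ≈ 0.4166

PN ≈ 0.417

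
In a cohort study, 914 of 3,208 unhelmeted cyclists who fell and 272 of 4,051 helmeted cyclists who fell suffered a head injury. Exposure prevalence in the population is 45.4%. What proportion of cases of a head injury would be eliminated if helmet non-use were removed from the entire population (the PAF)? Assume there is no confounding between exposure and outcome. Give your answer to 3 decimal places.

p₁ = P(outcome | exposed) = 914/3208 = 0.28491
p₀ = P(outcome | unexposed) = 272/4051 = 0.067144
Overall risk P(Y=1) = π·p₁ + (1−π)·p₀ = 0.454×0.28491 + 0.546×0.067144 = 0.16601.
Under exogeneity, PAF = [P(Y=1) − p₀] / P(Y=1).
PAF = (0.16601 − 0.067144) / 0.16601 ≈ 0.5955

PAF ≈ 0.596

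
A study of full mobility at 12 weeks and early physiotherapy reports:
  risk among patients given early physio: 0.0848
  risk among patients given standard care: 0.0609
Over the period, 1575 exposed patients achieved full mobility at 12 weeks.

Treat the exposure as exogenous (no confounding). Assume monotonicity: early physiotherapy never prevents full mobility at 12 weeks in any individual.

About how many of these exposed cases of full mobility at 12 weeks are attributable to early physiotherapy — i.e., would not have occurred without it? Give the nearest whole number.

Let p₁ = 0.0848, p₀ = 0.0609.
PN = (p₁ − p₀)/p₁ = (0.0848 − 0.0609) / 0.0848 ≈ 0.28184.
Attributable cases ≈ PN × (exposed cases) = 0.28184 × 1575 ≈ 443.90.

about 444 cases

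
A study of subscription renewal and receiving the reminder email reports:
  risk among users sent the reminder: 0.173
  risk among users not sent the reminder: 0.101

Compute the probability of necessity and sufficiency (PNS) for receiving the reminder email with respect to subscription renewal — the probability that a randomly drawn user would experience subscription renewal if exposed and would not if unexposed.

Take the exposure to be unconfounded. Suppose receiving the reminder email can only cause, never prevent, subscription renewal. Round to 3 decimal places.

PNS ≈ 0.072

Let p₁ = 0.173, p₀ = 0.101.
Under exogeneity and monotonicity, PNS = p₁ − p₀.
PNS = 0.173 − 0.101 = 0.072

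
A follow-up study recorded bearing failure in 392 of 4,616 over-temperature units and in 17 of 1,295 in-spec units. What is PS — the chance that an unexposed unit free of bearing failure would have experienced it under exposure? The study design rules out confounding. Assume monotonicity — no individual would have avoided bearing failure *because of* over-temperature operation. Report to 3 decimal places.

PS ≈ 0.073

p₁ = P(outcome | exposed) = 392/4616 = 0.084922
p₀ = P(outcome | unexposed) = 17/1295 = 0.013127
Under exogeneity and monotonicity, PS = (p₁ − p₀) / (1 − p₀).
PS = (0.084922 − 0.013127) / (1 − 0.013127) = 0.071795 / 0.98687 ≈ 0.0727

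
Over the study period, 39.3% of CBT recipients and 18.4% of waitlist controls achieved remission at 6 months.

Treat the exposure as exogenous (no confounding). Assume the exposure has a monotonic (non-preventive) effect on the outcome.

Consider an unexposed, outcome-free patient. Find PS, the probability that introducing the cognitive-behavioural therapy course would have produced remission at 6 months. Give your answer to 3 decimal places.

PS ≈ 0.256

p₁ = 0.393, p₀ = 0.184.
Under exogeneity and monotonicity, PS = (p₁ − p₀) / (1 − p₀).
PS = (0.393 − 0.184) / (1 − 0.184) = 0.209 / 0.816 ≈ 0.2561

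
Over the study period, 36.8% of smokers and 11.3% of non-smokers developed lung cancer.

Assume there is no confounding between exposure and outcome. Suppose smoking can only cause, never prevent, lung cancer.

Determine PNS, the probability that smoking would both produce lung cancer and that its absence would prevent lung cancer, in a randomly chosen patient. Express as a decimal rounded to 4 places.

p₁ = 0.368, p₀ = 0.113.
Under exogeneity and monotonicity, PNS = p₁ − p₀.
PNS = 0.368 − 0.113 = 0.255

PNS ≈ 0.2550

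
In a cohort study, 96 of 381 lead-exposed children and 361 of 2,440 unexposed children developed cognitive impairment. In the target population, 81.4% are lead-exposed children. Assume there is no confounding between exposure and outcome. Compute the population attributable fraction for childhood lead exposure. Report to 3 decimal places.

p₁ = P(outcome | exposed) = 96/381 = 0.25197
p₀ = P(outcome | unexposed) = 361/2440 = 0.14795
Overall risk P(Y=1) = π·p₁ + (1−π)·p₀ = 0.814×0.25197 + 0.186×0.14795 = 0.23262.
Under exogeneity, PAF = [P(Y=1) − p₀] / P(Y=1).
PAF = (0.23262 − 0.14795) / 0.23262 ≈ 0.3640

PAF ≈ 0.364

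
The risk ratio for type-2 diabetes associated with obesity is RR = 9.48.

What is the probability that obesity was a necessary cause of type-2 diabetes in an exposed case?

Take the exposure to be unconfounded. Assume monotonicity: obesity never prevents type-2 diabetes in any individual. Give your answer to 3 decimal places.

PN ≈ 0.895

Under exogeneity and monotonicity, PN = (RR − 1) / RR = 1 − 1/RR.
PN = (9.48 − 1) / 9.48 = 8.48 / 9.48 ≈ 0.8945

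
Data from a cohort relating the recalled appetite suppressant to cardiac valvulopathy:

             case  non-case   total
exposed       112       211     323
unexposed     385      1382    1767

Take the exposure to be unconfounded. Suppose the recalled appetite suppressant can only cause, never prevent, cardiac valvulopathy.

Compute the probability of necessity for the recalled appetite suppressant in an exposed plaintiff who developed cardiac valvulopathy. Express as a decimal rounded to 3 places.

p₁ = P(outcome | exposed) = 112/323 = 0.34675
p₀ = P(outcome | unexposed) = 385/1767 = 0.21788
Under exogeneity and monotonicity, PN = (p₁ − p₀)/p₁.
PN = (0.34675 − 0.21788) / 0.34675 ≈ 0.3716

PN ≈ 0.372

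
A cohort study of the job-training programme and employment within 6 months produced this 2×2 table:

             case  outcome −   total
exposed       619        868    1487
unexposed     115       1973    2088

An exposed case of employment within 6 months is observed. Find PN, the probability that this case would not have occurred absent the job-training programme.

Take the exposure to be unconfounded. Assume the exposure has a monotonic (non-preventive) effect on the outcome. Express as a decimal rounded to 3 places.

PN ≈ 0.868

p₁ = P(outcome | exposed) = 619/1487 = 0.41627
p₀ = P(outcome | unexposed) = 115/2088 = 0.055077
Under exogeneity and monotonicity, PN = (p₁ − p₀) / p₁.
PN = (0.41627 − 0.055077) / 0.41627 = 0.3612 / 0.41627 ≈ 0.8677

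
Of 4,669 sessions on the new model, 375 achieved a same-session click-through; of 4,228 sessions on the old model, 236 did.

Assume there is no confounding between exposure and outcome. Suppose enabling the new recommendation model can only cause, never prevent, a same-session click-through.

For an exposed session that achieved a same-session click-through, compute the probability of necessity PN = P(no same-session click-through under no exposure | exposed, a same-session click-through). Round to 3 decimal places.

PN ≈ 0.305

p₁ = P(outcome | exposed) = 375/4669 = 0.080317
p₀ = P(outcome | unexposed) = 236/4228 = 0.055818
Under exogeneity and monotonicity, PN = (p₁ − p₀) / p₁.
PN = (0.080317 − 0.055818) / 0.080317 = 0.024499 / 0.080317 ≈ 0.3050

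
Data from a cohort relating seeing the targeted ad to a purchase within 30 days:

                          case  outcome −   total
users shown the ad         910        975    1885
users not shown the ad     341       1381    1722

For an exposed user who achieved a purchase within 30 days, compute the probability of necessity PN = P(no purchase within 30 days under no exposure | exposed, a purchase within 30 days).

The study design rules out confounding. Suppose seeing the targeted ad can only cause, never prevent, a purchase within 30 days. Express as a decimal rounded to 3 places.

PN ≈ 0.590

p₁ = P(outcome | exposed) = 910/1885 = 0.48276
p₀ = P(outcome | unexposed) = 341/1722 = 0.19803
Under exogeneity and monotonicity, PN = (p₁ − p₀) / p₁.
PN = (0.48276 − 0.19803) / 0.48276 = 0.28473 / 0.48276 ≈ 0.5898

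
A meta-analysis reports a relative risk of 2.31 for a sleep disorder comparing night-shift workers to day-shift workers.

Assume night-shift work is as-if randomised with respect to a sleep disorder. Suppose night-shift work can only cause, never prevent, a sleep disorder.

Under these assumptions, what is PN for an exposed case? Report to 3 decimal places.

Under exogeneity and monotonicity, PN = (RR − 1) / RR = 1 − 1/RR.
PN = (2.31 − 1) / 2.31 = 1.31 / 2.31 ≈ 0.5671

PN ≈ 0.567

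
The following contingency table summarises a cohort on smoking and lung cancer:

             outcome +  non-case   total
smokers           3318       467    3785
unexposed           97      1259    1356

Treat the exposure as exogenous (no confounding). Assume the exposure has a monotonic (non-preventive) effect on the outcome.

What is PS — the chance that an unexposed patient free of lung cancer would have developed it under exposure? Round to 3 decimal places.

PS ≈ 0.867

p₁ = P(outcome | exposed) = 3318/3785 = 0.87662
p₀ = P(outcome | unexposed) = 97/1356 = 0.071534
Under exogeneity and monotonicity, PS = (p₁ − p₀)/(1 − p₀).
PS = (0.87662 − 0.071534) / 0.92847 ≈ 0.8671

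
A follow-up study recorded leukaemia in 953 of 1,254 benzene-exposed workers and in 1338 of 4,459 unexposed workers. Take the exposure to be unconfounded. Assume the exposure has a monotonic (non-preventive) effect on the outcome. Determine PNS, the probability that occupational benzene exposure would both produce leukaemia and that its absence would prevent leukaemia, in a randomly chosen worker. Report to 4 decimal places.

PNS ≈ 0.4599

p₁ = P(outcome | exposed) = 953/1254 = 0.75997
p₀ = P(outcome | unexposed) = 1338/4459 = 0.30007
Under exogeneity and monotonicity, PNS = p₁ − p₀.
PNS = 0.75997 − 0.30007 = 0.4599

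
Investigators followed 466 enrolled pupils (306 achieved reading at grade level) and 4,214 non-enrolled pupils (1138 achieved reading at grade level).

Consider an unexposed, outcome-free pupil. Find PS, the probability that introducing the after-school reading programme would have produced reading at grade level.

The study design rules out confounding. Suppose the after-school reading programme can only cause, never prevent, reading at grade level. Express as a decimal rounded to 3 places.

p₁ = P(outcome | exposed) = 306/466 = 0.65665
p₀ = P(outcome | unexposed) = 1138/4214 = 0.27005
Under exogeneity and monotonicity, PS = (p₁ − p₀) / (1 − p₀).
PS = (0.65665 − 0.27005) / (1 − 0.27005) = 0.3866 / 0.72995 ≈ 0.5296

PS ≈ 0.530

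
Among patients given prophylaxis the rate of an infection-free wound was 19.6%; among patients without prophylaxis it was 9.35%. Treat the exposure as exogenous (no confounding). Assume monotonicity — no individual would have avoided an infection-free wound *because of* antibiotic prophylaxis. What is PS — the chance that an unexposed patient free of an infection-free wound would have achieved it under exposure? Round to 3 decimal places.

p₁ = 0.196, p₀ = 0.0935.
Under exogeneity and monotonicity, PS = (p₁ − p₀) / (1 − p₀).
PS = (0.196 − 0.0935) / (1 − 0.0935) = 0.1025 / 0.9065 ≈ 0.1131

PS ≈ 0.113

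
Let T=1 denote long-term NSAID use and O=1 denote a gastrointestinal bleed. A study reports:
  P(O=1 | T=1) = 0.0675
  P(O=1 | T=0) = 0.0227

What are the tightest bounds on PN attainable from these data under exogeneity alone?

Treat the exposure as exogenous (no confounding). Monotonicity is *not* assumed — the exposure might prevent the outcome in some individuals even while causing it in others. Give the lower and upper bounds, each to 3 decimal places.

0.664 ≤ PN ≤ 1.000

Let p₁ = 0.0675, p₀ = 0.0227.
Under exogeneity alone the bounds on PN are max{0,(p₁−p₀)/p₁} ≤ PN ≤ min{1,(1−p₀)/p₁}.
  lower = (p₁ − p₀)/p₁ = 0.0448 / 0.0675 ≈ 0.6637
  upper = min{1, (1 − p₀)/p₁} = 0.9773 / 0.0675 ≈ 14.4785 → capped at 1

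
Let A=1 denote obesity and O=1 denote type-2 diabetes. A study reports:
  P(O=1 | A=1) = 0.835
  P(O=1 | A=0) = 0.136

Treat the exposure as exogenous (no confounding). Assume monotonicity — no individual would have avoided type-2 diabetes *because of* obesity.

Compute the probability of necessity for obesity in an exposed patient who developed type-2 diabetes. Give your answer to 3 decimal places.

PN ≈ 0.837

Let p₁ = 0.835, p₀ = 0.136.
Under exogeneity and monotonicity, PN = (p₁ − p₀) / p₁.
PN = (0.835 − 0.136) / 0.835 = 0.699 / 0.835 ≈ 0.8371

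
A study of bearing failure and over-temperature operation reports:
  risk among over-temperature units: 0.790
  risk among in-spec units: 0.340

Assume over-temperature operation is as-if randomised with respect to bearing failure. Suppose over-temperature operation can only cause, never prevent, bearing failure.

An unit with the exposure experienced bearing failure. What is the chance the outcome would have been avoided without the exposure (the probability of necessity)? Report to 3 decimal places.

Let p₁ = 0.79, p₀ = 0.34.
Under exogeneity and monotonicity, PN = (p₁ − p₀) / p₁.
PN = (0.79 − 0.34) / 0.79 = 0.45 / 0.79 ≈ 0.5696

PN ≈ 0.570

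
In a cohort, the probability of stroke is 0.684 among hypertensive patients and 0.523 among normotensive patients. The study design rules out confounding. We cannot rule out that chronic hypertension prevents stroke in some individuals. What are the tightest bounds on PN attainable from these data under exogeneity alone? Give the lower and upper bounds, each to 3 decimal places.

0.235 ≤ PN ≤ 0.697

Let p₁ = 0.684, p₀ = 0.523.
Under exogeneity alone the bounds on PN are max{0,(p₁−p₀)/p₁} ≤ PN ≤ min{1,(1−p₀)/p₁}.
  lower = (p₁ − p₀)/p₁ = 0.161 / 0.684 ≈ 0.2354
  upper = min{1, (1 − p₀)/p₁} = 0.477 / 0.684 ≈ 0.6974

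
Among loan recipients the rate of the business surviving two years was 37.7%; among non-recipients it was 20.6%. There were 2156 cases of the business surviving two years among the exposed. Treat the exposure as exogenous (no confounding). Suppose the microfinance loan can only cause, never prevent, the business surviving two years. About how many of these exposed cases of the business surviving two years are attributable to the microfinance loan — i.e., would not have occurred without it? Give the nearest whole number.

about 978 cases

p₁ = 0.377, p₀ = 0.206.
PN = (p₁ − p₀)/p₁ = (0.377 − 0.206) / 0.377 ≈ 0.45358.
Attributable cases ≈ PN × (exposed cases) = 0.45358 × 2156 ≈ 977.92.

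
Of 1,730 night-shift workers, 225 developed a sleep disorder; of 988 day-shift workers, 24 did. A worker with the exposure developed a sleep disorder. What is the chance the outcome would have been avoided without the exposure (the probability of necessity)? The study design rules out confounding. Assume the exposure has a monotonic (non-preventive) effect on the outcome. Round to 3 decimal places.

p₁ = P(outcome | exposed) = 225/1730 = 0.13006
p₀ = P(outcome | unexposed) = 24/988 = 0.024291
Under exogeneity and monotonicity, PN = (p₁ − p₀) / p₁.
PN = (0.13006 − 0.024291) / 0.13006 = 0.10577 / 0.13006 ≈ 0.8132

PN ≈ 0.813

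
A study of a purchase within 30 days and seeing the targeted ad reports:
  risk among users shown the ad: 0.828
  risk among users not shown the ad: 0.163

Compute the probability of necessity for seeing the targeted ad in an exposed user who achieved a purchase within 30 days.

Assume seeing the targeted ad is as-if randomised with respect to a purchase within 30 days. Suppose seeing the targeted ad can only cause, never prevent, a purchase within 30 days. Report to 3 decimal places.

PN ≈ 0.803

Let p₁ = 0.828, p₀ = 0.163.
Under exogeneity and monotonicity, PN = (p₁ − p₀) / p₁.
PN = (0.828 − 0.163) / 0.828 = 0.665 / 0.828 ≈ 0.8031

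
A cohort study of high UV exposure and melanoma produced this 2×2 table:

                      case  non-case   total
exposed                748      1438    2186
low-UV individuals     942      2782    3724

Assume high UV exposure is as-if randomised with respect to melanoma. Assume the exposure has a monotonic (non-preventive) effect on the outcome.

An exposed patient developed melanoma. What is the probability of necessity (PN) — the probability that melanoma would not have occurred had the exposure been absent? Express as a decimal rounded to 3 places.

PN ≈ 0.261

p₁ = P(outcome | exposed) = 748/2186 = 0.34218
p₀ = P(outcome | unexposed) = 942/3724 = 0.25295
Under exogeneity and monotonicity, PN = (p₁ − p₀) / p₁.
PN = (0.34218 − 0.25295) / 0.34218 = 0.089224 / 0.34218 ≈ 0.2608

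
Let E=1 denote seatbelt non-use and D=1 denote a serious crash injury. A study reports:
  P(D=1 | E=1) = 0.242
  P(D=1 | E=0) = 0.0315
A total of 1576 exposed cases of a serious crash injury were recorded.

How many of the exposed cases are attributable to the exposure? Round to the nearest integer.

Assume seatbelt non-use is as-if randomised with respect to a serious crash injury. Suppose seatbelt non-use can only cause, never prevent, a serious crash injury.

Let p₁ = 0.242, p₀ = 0.0315.
PN = (p₁ − p₀)/p₁ = (0.242 − 0.0315) / 0.242 ≈ 0.86983.
Attributable cases ≈ PN × (exposed cases) = 0.86983 × 1576 ≈ 1370.86.

about 1371 cases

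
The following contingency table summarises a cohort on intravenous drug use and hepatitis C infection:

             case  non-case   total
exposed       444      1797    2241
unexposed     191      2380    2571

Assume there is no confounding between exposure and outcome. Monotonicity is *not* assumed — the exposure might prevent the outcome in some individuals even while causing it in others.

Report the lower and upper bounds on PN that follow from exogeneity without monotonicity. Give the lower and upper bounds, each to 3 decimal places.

0.625 ≤ PN ≤ 1.000

p₁ = P(outcome | exposed) = 444/2241 = 0.19813
p₀ = P(outcome | unexposed) = 191/2571 = 0.07429
Under exogeneity alone the bounds on PN are max{0,(p₁−p₀)/p₁} ≤ PN ≤ min{1,(1−p₀)/p₁}.
  lower = (p₁ − p₀)/p₁ = 0.12384 / 0.19813 ≈ 0.6250
  upper = min{1, (1 − p₀)/p₁} = 0.92571 / 0.19813 ≈ 4.6723 → capped at 1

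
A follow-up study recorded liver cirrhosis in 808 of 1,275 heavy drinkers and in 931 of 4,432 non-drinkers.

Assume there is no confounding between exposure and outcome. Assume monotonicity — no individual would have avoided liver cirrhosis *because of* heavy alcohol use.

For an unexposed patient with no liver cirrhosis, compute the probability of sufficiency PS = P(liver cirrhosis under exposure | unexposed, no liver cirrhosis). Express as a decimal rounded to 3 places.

PS ≈ 0.536

p₁ = P(outcome | exposed) = 808/1275 = 0.63373
p₀ = P(outcome | unexposed) = 931/4432 = 0.21006
Under exogeneity and monotonicity, PS = (p₁ − p₀) / (1 − p₀).
PS = (0.63373 − 0.21006) / (1 − 0.21006) = 0.42366 / 0.78994 ≈ 0.5363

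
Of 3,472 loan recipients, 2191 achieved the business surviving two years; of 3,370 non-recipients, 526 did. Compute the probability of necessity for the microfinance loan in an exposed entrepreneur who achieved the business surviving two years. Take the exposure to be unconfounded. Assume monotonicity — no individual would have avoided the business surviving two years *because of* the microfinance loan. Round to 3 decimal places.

PN ≈ 0.753

p₁ = P(outcome | exposed) = 2191/3472 = 0.63105
p₀ = P(outcome | unexposed) = 526/3370 = 0.15608
Under exogeneity and monotonicity, PN = (p₁ − p₀) / p₁.
PN = (0.63105 − 0.15608) / 0.63105 = 0.47497 / 0.63105 ≈ 0.7527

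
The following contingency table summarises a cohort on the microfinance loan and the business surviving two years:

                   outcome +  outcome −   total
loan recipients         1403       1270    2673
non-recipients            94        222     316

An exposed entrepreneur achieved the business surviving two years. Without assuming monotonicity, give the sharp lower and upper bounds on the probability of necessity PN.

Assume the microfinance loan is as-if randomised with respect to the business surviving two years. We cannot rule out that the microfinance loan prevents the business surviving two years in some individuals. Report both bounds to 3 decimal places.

0.433 ≤ PN ≤ 1.000

p₁ = P(outcome | exposed) = 1403/2673 = 0.52488
p₀ = P(outcome | unexposed) = 94/316 = 0.29747
Under exogeneity alone the bounds on PN are max{0,(p₁−p₀)/p₁} ≤ PN ≤ min{1,(1−p₀)/p₁}.
  lower = (p₁ − p₀)/p₁ = 0.22741 / 0.52488 ≈ 0.4333
  upper = min{1, (1 − p₀)/p₁} = 0.70253 / 0.52488 ≈ 1.3385 → capped at 1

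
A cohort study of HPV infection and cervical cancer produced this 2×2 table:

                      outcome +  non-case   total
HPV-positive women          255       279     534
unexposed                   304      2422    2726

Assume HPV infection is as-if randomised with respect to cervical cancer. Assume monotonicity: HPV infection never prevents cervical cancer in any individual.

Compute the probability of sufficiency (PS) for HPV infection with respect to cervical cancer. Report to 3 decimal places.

PS ≈ 0.412

p₁ = P(outcome | exposed) = 255/534 = 0.47753
p₀ = P(outcome | unexposed) = 304/2726 = 0.11152
Under exogeneity and monotonicity, PS = (p₁ − p₀)/(1 − p₀).
PS = (0.47753 − 0.11152) / 0.88848 ≈ 0.4119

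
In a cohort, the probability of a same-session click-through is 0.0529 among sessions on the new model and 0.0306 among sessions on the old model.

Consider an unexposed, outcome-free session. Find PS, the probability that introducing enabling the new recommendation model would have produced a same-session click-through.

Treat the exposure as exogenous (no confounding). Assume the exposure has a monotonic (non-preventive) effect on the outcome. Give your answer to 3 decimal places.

Let p₁ = 0.0529, p₀ = 0.0306.
Under exogeneity and monotonicity, PS = (p₁ − p₀) / (1 − p₀).
PS = (0.0529 − 0.0306) / (1 − 0.0306) = 0.0223 / 0.9694 ≈ 0.0230

PS ≈ 0.023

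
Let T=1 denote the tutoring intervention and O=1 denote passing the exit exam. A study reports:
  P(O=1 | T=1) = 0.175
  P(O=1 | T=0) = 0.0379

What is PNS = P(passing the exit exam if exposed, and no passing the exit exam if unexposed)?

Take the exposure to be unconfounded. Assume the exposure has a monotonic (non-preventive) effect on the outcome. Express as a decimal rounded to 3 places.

Let p₁ = 0.175, p₀ = 0.0379.
Under exogeneity and monotonicity, PNS = p₁ − p₀.
PNS = 0.175 − 0.0379 = 0.1371

PNS ≈ 0.137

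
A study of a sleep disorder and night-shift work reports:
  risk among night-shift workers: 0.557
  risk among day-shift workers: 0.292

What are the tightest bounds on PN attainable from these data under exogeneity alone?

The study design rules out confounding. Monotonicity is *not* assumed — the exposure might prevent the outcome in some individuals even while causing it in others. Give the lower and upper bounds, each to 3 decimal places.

0.476 ≤ PN ≤ 1.000

Let p₁ = 0.557, p₀ = 0.292.
Under exogeneity alone the bounds on PN are max{0,(p₁−p₀)/p₁} ≤ PN ≤ min{1,(1−p₀)/p₁}.
  lower = (p₁ − p₀)/p₁ = 0.265 / 0.557 ≈ 0.4758
  upper = min{1, (1 − p₀)/p₁} = 0.708 / 0.557 ≈ 1.2711 → capped at 1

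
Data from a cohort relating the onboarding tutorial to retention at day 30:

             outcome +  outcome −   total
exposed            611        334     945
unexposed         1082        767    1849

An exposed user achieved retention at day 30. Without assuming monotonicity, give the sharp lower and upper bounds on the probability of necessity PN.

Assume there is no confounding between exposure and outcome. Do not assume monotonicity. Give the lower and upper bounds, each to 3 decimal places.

0.095 ≤ PN ≤ 0.642

p₁ = P(outcome | exposed) = 611/945 = 0.64656
p₀ = P(outcome | unexposed) = 1082/1849 = 0.58518
Under exogeneity alone the bounds on PN are max{0,(p₁−p₀)/p₁} ≤ PN ≤ min{1,(1−p₀)/p₁}.
  lower = (p₁ − p₀)/p₁ = 0.06138 / 0.64656 ≈ 0.0949
  upper = min{1, (1 − p₀)/p₁} = 0.41482 / 0.64656 ≈ 0.6416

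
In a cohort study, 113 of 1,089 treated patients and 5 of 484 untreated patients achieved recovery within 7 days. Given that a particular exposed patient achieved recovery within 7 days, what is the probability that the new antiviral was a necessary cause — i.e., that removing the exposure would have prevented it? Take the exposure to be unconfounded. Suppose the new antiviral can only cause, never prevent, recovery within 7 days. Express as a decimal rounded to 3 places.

PN ≈ 0.900

p₁ = P(outcome | exposed) = 113/1089 = 0.10376
p₀ = P(outcome | unexposed) = 5/484 = 0.010331
Under exogeneity and monotonicity, PN = (p₁ − p₀) / p₁.
PN = (0.10376 − 0.010331) / 0.10376 = 0.093434 / 0.10376 ≈ 0.9004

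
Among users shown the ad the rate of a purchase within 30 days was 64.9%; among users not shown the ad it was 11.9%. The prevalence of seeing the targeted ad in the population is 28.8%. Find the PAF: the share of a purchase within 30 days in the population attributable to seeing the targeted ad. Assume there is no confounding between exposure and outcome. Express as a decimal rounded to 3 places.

PAF ≈ 0.562

p₁ = 0.649, p₀ = 0.119.
Overall risk P(Y=1) = π·p₁ + (1−π)·p₀ = 0.288×0.649 + 0.712×0.119 = 0.27164.
Under exogeneity, PAF = [P(Y=1) − p₀] / P(Y=1).
PAF = (0.27164 − 0.119) / 0.27164 ≈ 0.5619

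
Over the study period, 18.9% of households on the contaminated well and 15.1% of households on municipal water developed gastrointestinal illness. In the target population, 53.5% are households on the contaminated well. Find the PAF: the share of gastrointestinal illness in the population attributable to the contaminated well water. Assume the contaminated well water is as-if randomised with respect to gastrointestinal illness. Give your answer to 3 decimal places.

p₁ = 0.189, p₀ = 0.151.
Overall risk P(Y=1) = π·p₁ + (1−π)·p₀ = 0.535×0.189 + 0.465×0.151 = 0.17133.
Under exogeneity, PAF = [P(Y=1) − p₀] / P(Y=1).
PAF = (0.17133 − 0.151) / 0.17133 ≈ 0.1187

PAF ≈ 0.119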